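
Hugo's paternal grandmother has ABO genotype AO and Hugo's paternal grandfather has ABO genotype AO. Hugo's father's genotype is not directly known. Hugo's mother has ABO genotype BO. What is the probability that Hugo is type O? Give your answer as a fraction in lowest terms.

1/4

Hugo's father's ABO genotype from AO × AO: 1/4 AA, 1/2 AO, 1/4 OO.
Crossing each possibility with the mother BO and summing P(type O): 1/4·0 + 1/2·1/4 + 1/4·1/2 = 1/4.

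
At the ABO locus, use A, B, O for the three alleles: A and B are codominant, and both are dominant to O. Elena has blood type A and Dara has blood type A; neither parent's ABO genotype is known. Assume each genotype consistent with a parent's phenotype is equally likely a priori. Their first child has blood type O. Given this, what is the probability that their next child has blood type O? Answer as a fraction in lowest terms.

Possible genotypes: Elena ∈ {AA, AO}; Dara ∈ {AA, AO}.
Weight each parental genotype pair by prior × P(type-O child):
  AO × AO: posterior weight 1; P(next child type O) = 1/4.
Weighted sum = 1/4.

1/4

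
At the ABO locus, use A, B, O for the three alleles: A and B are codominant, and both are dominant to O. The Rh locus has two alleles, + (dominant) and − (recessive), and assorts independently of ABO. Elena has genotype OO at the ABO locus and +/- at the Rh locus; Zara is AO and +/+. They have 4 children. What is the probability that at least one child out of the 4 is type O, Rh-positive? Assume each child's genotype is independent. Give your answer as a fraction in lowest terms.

15/16

ABO cross OO × AO → 1/2 O, 1/2 A.
Rh cross +/- × +/+ → 1 Rh+; so P(type O, Rh-positive) = 1/2 × 1 = 1/2 per child.
P(none) = (1/2)^4 = 1/16; P(at least one) = 1 − 1/16 = 15/16.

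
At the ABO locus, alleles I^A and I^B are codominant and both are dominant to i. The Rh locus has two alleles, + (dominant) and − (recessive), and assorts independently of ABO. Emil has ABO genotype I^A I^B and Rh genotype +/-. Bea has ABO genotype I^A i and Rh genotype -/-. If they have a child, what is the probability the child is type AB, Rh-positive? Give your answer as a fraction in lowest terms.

1/8

ABO cross I^A I^B × I^A i → offspring phenotypes: 1/2 A, 1/4 B, 1/4 AB.
Rh cross +/- × -/- → 1/2 Rh+, 1/2 Rh-.
Independent loci: P(type AB, Rh-positive) = 1/4 × 1/2 = 1/8.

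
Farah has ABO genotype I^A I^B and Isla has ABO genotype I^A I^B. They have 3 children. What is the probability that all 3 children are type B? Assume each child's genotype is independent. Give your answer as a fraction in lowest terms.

1/64

ABO cross I^A I^B × I^A I^B → 1/4 A, 1/4 B, 1/2 AB.
So P(type B) = 1/4 per child.
All 3 independent: (1/4)^3 = 1/64.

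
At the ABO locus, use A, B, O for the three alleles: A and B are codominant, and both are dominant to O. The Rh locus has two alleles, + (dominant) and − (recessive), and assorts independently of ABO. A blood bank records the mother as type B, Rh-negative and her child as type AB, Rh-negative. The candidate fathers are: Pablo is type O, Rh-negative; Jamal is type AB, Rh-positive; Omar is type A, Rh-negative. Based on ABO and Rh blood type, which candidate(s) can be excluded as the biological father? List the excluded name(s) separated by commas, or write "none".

Pablo

A candidate is excluded only if no genotype consistent with his phenotype could produce a type AB, Rh-negative child with a type B, Rh-negative mother.
Pablo (type O, Rh-): no genotype consistent with that phenotype can produce a type-AB Rh- child with a type-B mother.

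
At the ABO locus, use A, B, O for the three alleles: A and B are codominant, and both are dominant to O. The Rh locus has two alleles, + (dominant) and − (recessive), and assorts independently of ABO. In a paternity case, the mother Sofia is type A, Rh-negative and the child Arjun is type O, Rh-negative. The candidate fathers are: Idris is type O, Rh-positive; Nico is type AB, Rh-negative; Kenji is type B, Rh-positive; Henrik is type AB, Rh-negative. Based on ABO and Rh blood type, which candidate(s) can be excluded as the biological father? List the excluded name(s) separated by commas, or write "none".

A candidate is excluded only if no genotype consistent with his phenotype could produce a type O, Rh-negative child with a type A, Rh-negative mother.
Nico (type AB, Rh-): no genotype consistent with that phenotype can produce a type-O Rh- child with a type-A mother.
Henrik (type AB, Rh-): no genotype consistent with that phenotype can produce a type-O Rh- child with a type-A mother.

Nico, Henrik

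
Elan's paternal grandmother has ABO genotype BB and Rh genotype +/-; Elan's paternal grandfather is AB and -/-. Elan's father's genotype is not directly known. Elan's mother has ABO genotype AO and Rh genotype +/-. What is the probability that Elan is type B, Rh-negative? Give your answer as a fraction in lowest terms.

Elan's father's ABO genotype from BB × AB: 1/2 AB, 1/2 BB.
Crossing each possibility with the mother AO and summing P(type B): 1/2·1/4 + 1/2·1/2 = 3/8.
Similarly for Rh via the father's Rh distribution: P(Rh-) = 3/8.
Independent loci: 3/8 × 3/8 = 9/64.

9/64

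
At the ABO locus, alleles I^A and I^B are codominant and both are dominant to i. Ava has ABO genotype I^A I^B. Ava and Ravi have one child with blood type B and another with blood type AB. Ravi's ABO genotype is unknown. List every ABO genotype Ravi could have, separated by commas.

I^A I^B, I^A i, I^B I^B, I^B i

For each candidate genotype of Ravi, check whether crossing it with I^A I^B can produce every observed child phenotype.
  I^A I^A → possible child types {A, AB} ✗
  I^A I^B → possible child types {A, B, AB} ✓
  I^A i → possible child types {A, B, AB} ✓
  I^B I^B → possible child types {B, AB} ✓
  I^B i → possible child types {A, B, AB} ✓
  i i → possible child types {A, B} ✗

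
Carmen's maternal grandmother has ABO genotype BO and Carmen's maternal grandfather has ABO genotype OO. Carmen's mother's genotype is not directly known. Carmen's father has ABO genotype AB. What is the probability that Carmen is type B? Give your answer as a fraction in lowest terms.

1/2

Carmen's mother's ABO genotype from BO × OO: 1/2 BO, 1/2 OO.
Crossing each possibility with the father AB and summing P(type B): 1/2·1/2 + 1/2·1/2 = 1/2.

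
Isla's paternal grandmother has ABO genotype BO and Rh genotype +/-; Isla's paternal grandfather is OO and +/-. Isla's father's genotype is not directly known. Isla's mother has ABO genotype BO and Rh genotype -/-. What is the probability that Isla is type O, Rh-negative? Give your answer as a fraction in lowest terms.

3/16

Isla's father's ABO genotype from BO × OO: 1/2 BO, 1/2 OO.
Crossing each possibility with the mother BO and summing P(type O): 1/2·1/4 + 1/2·1/2 = 3/8.
Similarly for Rh via the father's Rh distribution: P(Rh-) = 1/2.
Independent loci: 3/8 × 1/2 = 3/16.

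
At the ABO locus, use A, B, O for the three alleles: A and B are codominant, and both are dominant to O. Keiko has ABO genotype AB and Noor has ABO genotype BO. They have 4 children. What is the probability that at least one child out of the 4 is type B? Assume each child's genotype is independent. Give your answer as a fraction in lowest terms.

ABO cross AB × BO → 1/4 A, 1/2 B, 1/4 AB.
So P(type B) = 1/2 per child.
P(none) = (1/2)^4 = 1/16; P(at least one) = 1 − 1/16 = 15/16.

15/16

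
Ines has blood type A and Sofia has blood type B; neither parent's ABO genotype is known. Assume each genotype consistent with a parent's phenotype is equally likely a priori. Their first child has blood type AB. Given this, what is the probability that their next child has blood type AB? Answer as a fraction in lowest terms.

25/36

Possible genotypes: Ines ∈ {I^A I^A, I^A i}; Sofia ∈ {I^B I^B, I^B i}.
Weight each parental genotype pair by prior × P(type-AB child):
  I^A I^A × I^B I^B: posterior weight 4/9; P(next child type AB) = 1.
  I^A I^A × I^B i: posterior weight 2/9; P(next child type AB) = 1/2.
  I^A i × I^B I^B: posterior weight 2/9; P(next child type AB) = 1/2.
  I^A i × I^B i: posterior weight 1/9; P(next child type AB) = 1/4.
Weighted sum = 25/36.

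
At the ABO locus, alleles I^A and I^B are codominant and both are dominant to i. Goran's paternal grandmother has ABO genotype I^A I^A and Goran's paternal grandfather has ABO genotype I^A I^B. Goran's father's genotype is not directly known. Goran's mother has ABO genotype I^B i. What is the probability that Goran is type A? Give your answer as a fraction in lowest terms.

3/8

Goran's father's ABO genotype from I^A I^A × I^A I^B: 1/2 I^A I^A, 1/2 I^A I^B.
Crossing each possibility with the mother I^B i and summing P(type A): 1/2·1/2 + 1/2·1/4 = 3/8.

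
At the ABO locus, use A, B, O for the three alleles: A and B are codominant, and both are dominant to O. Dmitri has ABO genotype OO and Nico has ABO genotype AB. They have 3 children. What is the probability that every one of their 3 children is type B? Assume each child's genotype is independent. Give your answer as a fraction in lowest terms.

ABO cross OO × AB → 1/2 A, 1/2 B.
So P(type B) = 1/2 per child.
All 3 independent: (1/2)^3 = 1/8.

1/8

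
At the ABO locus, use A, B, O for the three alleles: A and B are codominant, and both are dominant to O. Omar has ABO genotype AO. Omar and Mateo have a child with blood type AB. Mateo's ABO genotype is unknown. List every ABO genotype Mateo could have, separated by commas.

For each candidate genotype of Mateo, check whether crossing it with AO can produce every observed child phenotype.
  AA → possible child types {A} ✗
  AB → possible child types {A, B, AB} ✓
  AO → possible child types {O, A} ✗
  BB → possible child types {B, AB} ✓
  BO → possible child types {O, A, B, AB} ✓
  OO → possible child types {O, A} ✗

AB, BB, BO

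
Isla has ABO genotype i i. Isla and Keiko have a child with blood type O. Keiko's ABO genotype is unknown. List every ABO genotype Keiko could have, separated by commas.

For each candidate genotype of Keiko, check whether crossing it with i i can produce every observed child phenotype.
  I^A I^A → possible child types {A} ✗
  I^A I^B → possible child types {A, B} ✗
  I^A i → possible child types {O, A} ✓
  I^B I^B → possible child types {B} ✗
  I^B i → possible child types {O, B} ✓
  i i → possible child types {O} ✓

I^A i, I^B i, i i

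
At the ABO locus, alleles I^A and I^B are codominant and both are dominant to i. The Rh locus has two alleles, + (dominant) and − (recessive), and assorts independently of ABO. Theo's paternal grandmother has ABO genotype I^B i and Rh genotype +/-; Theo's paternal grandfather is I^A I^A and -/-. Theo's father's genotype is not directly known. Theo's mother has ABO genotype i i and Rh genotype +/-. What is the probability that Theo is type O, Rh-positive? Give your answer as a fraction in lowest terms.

Theo's father's ABO genotype from I^B i × I^A I^A: 1/2 I^A I^B, 1/2 I^A i.
Crossing each possibility with the mother i i and summing P(type O): 1/2·0 + 1/2·1/2 = 1/4.
Similarly for Rh via the father's Rh distribution: P(Rh+) = 5/8.
Independent loci: 1/4 × 5/8 = 5/32.

5/32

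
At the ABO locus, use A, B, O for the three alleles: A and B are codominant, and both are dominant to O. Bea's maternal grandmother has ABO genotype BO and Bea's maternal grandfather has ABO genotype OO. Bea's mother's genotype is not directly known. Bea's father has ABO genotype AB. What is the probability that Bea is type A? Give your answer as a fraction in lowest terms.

Bea's mother's ABO genotype from BO × OO: 1/2 BO, 1/2 OO.
Crossing each possibility with the father AB and summing P(type A): 1/2·1/4 + 1/2·1/2 = 3/8.

3/8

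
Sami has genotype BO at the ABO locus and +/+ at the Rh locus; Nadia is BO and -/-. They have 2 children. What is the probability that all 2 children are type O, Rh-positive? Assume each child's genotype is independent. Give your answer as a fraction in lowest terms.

1/16

ABO cross BO × BO → 1/4 O, 3/4 B.
Rh cross +/+ × -/- → 1 Rh+; so P(type O, Rh-positive) = 1/4 × 1 = 1/4 per child.
All 2 independent: (1/4)^2 = 1/16.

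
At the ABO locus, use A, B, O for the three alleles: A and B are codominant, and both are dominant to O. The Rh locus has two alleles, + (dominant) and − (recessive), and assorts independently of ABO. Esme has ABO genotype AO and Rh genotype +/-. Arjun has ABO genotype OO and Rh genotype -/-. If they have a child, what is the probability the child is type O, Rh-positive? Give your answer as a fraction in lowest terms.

1/4

ABO cross AO × OO → offspring phenotypes: 1/2 O, 1/2 A.
Rh cross +/- × -/- → 1/2 Rh+, 1/2 Rh-.
Independent loci: P(type O, Rh-positive) = 1/2 × 1/2 = 1/4.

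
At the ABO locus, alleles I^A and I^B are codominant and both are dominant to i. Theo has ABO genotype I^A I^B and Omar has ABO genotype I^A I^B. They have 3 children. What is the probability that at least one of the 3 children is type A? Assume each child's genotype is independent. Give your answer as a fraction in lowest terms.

37/64

ABO cross I^A I^B × I^A I^B → 1/4 A, 1/4 B, 1/2 AB.
So P(type A) = 1/4 per child.
P(none) = (3/4)^3 = 27/64; P(at least one) = 1 − 27/64 = 37/64.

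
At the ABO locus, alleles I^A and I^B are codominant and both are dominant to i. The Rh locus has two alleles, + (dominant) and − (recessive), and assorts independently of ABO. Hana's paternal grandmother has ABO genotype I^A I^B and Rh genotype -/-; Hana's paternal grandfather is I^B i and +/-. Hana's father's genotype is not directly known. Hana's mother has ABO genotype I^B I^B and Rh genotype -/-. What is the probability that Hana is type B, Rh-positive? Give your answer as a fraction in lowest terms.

Hana's father's ABO genotype from I^A I^B × I^B i: 1/4 I^A I^B, 1/4 I^A i, 1/4 I^B I^B, 1/4 I^B i.
Crossing each possibility with the mother I^B I^B and summing P(type B): 1/4·1/2 + 1/4·1/2 + 1/4·1 + 1/4·1 = 3/4.
Similarly for Rh via the father's Rh distribution: P(Rh+) = 1/4.
Independent loci: 3/4 × 1/4 = 3/16.

3/16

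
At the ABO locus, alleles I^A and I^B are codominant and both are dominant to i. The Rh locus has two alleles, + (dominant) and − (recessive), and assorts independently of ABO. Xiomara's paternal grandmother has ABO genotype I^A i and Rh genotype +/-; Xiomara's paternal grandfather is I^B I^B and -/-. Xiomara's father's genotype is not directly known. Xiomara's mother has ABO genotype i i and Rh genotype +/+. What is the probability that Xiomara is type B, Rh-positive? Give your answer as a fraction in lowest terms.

1/2

Xiomara's father's ABO genotype from I^A i × I^B I^B: 1/2 I^A I^B, 1/2 I^B i.
Crossing each possibility with the mother i i and summing P(type B): 1/2·1/2 + 1/2·1/2 = 1/2.
Similarly for Rh via the father's Rh distribution: P(Rh+) = 1.
Independent loci: 1/2 × 1 = 1/2.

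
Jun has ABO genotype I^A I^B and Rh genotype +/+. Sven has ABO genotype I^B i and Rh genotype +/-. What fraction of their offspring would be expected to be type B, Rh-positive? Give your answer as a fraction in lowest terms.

1/2

ABO cross I^A I^B × I^B i → offspring phenotypes: 1/4 A, 1/2 B, 1/4 AB.
Rh cross +/+ × +/- → 1 Rh+.
Independent loci: P(type B, Rh-positive) = 1/2 × 1 = 1/2.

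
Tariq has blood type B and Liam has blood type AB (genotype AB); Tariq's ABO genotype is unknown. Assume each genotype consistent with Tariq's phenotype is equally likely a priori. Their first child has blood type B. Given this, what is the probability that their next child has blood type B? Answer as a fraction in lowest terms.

1/2

Possible genotypes: Tariq ∈ {BB, BO}; Liam ∈ {AB}.
Weight each parental genotype pair by prior × P(type-B child):
  BB × AB: posterior weight 1/2; P(next child type B) = 1/2.
  BO × AB: posterior weight 1/2; P(next child type B) = 1/2.
Weighted sum = 1/2.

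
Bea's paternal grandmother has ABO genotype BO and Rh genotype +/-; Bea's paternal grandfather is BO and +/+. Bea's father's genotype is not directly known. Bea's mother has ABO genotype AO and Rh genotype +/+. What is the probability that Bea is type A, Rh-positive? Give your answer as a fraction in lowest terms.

Bea's father's ABO genotype from BO × BO: 1/4 BB, 1/2 BO, 1/4 OO.
Crossing each possibility with the mother AO and summing P(type A): 1/4·0 + 1/2·1/4 + 1/4·1/2 = 1/4.
Similarly for Rh via the father's Rh distribution: P(Rh+) = 1.
Independent loci: 1/4 × 1 = 1/4.

1/4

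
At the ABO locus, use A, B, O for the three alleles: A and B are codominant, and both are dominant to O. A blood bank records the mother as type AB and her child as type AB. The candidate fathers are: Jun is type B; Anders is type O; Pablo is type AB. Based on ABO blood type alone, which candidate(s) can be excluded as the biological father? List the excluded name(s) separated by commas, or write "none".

Anders

A candidate is excluded only if no genotype consistent with his phenotype could produce a type AB child with a type AB mother.
Anders (type O): no genotype consistent with that phenotype can produce a type-AB child with a type-AB mother.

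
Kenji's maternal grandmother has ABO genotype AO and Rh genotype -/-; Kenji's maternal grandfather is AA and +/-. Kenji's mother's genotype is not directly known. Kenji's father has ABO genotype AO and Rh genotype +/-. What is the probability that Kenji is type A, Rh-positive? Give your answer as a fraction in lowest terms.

35/64

Kenji's mother's ABO genotype from AO × AA: 1/2 AA, 1/2 AO.
Crossing each possibility with the father AO and summing P(type A): 1/2·1 + 1/2·3/4 = 7/8.
Similarly for Rh via the mother's Rh distribution: P(Rh+) = 5/8.
Independent loci: 7/8 × 5/8 = 35/64.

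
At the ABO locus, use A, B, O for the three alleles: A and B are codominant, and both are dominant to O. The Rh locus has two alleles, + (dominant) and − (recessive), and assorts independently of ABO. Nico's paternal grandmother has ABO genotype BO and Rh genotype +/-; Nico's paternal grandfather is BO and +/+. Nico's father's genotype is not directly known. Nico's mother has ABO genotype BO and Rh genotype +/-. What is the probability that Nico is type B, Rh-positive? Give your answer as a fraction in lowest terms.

Nico's father's ABO genotype from BO × BO: 1/4 BB, 1/2 BO, 1/4 OO.
Crossing each possibility with the mother BO and summing P(type B): 1/4·1 + 1/2·3/4 + 1/4·1/2 = 3/4.
Similarly for Rh via the father's Rh distribution: P(Rh+) = 7/8.
Independent loci: 3/4 × 7/8 = 21/32.

21/32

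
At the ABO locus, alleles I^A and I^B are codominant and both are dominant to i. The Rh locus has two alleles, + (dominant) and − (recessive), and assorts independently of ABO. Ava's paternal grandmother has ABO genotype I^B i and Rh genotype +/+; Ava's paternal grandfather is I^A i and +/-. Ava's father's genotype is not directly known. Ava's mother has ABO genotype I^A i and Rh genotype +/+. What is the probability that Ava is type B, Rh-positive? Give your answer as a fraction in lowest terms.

Ava's father's ABO genotype from I^B i × I^A i: 1/4 I^A I^B, 1/4 I^A i, 1/4 I^B i, 1/4 i i.
Crossing each possibility with the mother I^A i and summing P(type B): 1/4·1/4 + 1/4·0 + 1/4·1/4 + 1/4·0 = 1/8.
Similarly for Rh via the father's Rh distribution: P(Rh+) = 1.
Independent loci: 1/8 × 1 = 1/8.

1/8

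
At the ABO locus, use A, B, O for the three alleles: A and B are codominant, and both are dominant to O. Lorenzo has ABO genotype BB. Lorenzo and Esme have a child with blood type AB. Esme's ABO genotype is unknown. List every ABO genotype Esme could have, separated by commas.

AA, AB, AO

For each candidate genotype of Esme, check whether crossing it with BB can produce every observed child phenotype.
  AA → possible child types {AB} ✓
  AB → possible child types {B, AB} ✓
  AO → possible child types {B, AB} ✓
  BB → possible child types {B} ✗
  BO → possible child types {B} ✗
  OO → possible child types {B} ✗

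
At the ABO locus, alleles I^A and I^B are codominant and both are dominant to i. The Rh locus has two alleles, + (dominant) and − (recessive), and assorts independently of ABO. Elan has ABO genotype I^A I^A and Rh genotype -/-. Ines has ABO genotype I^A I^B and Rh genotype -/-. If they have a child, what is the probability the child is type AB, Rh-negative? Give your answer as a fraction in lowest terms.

ABO cross I^A I^A × I^A I^B → offspring phenotypes: 1/2 A, 1/2 AB.
Rh cross -/- × -/- → 1 Rh-.
Independent loci: P(type AB, Rh-negative) = 1/2 × 1 = 1/2.

1/2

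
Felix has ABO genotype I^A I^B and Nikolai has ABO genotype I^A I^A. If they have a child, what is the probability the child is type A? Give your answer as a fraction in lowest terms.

1/2

ABO cross I^A I^B × I^A I^A → offspring phenotypes: 1/2 A, 1/2 AB.
So P(type A) = 1/2.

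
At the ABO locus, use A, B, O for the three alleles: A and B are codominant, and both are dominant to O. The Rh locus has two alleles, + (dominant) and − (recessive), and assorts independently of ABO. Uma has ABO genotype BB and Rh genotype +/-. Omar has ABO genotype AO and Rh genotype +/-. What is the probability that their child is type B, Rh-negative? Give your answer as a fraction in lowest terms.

1/8

ABO cross BB × AO → offspring phenotypes: 1/2 B, 1/2 AB.
Rh cross +/- × +/- → 3/4 Rh+, 1/4 Rh-.
Independent loci: P(type B, Rh-negative) = 1/2 × 1/4 = 1/8.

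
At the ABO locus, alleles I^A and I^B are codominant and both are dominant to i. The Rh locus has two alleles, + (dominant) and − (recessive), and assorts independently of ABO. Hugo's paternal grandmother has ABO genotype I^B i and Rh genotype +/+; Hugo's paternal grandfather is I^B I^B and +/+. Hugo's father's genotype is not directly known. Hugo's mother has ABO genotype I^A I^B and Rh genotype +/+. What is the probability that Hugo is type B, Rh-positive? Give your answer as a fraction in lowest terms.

1/2

Hugo's father's ABO genotype from I^B i × I^B I^B: 1/2 I^B I^B, 1/2 I^B i.
Crossing each possibility with the mother I^A I^B and summing P(type B): 1/2·1/2 + 1/2·1/2 = 1/2.
Similarly for Rh via the father's Rh distribution: P(Rh+) = 1.
Independent loci: 1/2 × 1 = 1/2.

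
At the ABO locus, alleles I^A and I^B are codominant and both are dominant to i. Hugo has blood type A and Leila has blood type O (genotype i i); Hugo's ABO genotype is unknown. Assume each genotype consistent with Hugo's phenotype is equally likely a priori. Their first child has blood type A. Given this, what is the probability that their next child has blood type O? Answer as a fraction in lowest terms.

1/6

Possible genotypes: Hugo ∈ {I^A I^A, I^A i}; Leila ∈ {i i}.
Weight each parental genotype pair by prior × P(type-A child):
  I^A I^A × i i: posterior weight 2/3; P(next child type O) = 0.
  I^A i × i i: posterior weight 1/3; P(next child type O) = 1/2.
Weighted sum = 1/6.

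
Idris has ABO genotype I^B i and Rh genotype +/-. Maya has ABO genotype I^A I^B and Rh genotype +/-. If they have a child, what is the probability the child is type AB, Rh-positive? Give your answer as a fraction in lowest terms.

ABO cross I^B i × I^A I^B → offspring phenotypes: 1/4 A, 1/2 B, 1/4 AB.
Rh cross +/- × +/- → 3/4 Rh+, 1/4 Rh-.
Independent loci: P(type AB, Rh-positive) = 1/4 × 3/4 = 3/16.

3/16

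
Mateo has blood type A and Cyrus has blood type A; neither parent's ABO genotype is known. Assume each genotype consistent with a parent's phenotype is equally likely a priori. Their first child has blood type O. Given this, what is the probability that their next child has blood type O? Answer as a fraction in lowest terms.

Possible genotypes: Mateo ∈ {AA, AO}; Cyrus ∈ {AA, AO}.
Weight each parental genotype pair by prior × P(type-O child):
  AO × AO: posterior weight 1; P(next child type O) = 1/4.
Weighted sum = 1/4.

1/4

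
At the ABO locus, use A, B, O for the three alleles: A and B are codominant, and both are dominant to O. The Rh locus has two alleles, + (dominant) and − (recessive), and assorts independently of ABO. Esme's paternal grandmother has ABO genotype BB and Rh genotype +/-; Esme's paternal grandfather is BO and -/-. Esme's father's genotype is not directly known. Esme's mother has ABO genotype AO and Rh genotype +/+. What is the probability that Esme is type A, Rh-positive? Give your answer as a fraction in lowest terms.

1/8

Esme's father's ABO genotype from BB × BO: 1/2 BB, 1/2 BO.
Crossing each possibility with the mother AO and summing P(type A): 1/2·0 + 1/2·1/4 = 1/8.
Similarly for Rh via the father's Rh distribution: P(Rh+) = 1.
Independent loci: 1/8 × 1 = 1/8.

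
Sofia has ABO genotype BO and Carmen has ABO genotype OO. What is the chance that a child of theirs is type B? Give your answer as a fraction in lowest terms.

1/2

ABO cross BO × OO → offspring phenotypes: 1/2 O, 1/2 B.
So P(type B) = 1/2.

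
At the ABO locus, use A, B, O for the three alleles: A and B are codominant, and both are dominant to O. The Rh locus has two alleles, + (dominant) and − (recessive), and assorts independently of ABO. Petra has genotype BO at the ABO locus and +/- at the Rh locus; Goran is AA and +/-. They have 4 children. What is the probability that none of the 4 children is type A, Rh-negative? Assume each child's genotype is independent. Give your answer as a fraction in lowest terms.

2401/4096

ABO cross BO × AA → 1/2 A, 1/2 AB.
Rh cross +/- × +/- → 3/4 Rh+, 1/4 Rh-; so P(type A, Rh-negative) = 1/2 × 1/4 = 1/8 per child.
P(not type A, Rh-negative) = 7/8 for one child; (7/8)^4 = 2401/4096.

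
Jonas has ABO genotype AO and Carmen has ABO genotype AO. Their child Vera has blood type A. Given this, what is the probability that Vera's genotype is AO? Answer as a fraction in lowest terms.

Cross AO × AO → 1/4 AA, 1/2 AO, 1/4 OO.
Type-A genotypes among offspring: AA (1/4), AO (1/2); total 3/4.
P(AO | type A) = (1/2) / (3/4) = 2/3.

2/3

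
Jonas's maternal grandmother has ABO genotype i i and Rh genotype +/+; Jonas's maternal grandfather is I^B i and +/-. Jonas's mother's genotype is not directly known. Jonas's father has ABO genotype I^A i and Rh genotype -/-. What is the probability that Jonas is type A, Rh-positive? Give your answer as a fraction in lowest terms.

Jonas's mother's ABO genotype from i i × I^B i: 1/2 I^B i, 1/2 i i.
Crossing each possibility with the father I^A i and summing P(type A): 1/2·1/4 + 1/2·1/2 = 3/8.
Similarly for Rh via the mother's Rh distribution: P(Rh+) = 3/4.
Independent loci: 3/8 × 3/4 = 9/32.

9/32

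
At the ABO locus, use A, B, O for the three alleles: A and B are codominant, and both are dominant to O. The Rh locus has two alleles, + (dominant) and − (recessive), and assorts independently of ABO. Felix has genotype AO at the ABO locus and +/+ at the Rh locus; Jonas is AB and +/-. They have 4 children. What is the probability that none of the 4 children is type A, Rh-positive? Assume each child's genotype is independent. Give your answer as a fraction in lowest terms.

1/16

ABO cross AO × AB → 1/2 A, 1/4 B, 1/4 AB.
Rh cross +/+ × +/- → 1 Rh+; so P(type A, Rh-positive) = 1/2 × 1 = 1/2 per child.
P(not type A, Rh-positive) = 1/2 for one child; (1/2)^4 = 1/16.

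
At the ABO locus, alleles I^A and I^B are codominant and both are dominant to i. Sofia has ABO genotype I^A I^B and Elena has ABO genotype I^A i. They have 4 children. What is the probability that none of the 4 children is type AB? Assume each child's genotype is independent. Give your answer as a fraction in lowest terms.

ABO cross I^A I^B × I^A i → 1/2 A, 1/4 B, 1/4 AB.
So P(type AB) = 1/4 per child.
P(not type AB) = 3/4 for one child; (3/4)^4 = 81/256.

81/256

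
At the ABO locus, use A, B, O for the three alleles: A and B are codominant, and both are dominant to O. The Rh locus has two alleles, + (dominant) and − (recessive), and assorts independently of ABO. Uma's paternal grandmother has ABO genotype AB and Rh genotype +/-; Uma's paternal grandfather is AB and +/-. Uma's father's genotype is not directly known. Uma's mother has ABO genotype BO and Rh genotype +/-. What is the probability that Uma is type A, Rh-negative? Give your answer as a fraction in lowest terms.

1/16

Uma's father's ABO genotype from AB × AB: 1/4 AA, 1/2 AB, 1/4 BB.
Crossing each possibility with the mother BO and summing P(type A): 1/4·1/2 + 1/2·1/4 + 1/4·0 = 1/4.
Similarly for Rh via the father's Rh distribution: P(Rh-) = 1/4.
Independent loci: 1/4 × 1/4 = 1/16.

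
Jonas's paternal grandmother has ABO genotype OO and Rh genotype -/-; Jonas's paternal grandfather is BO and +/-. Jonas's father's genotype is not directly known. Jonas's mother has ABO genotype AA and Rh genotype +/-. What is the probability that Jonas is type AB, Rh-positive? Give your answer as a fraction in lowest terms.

Jonas's father's ABO genotype from OO × BO: 1/2 BO, 1/2 OO.
Crossing each possibility with the mother AA and summing P(type AB): 1/2·1/2 + 1/2·0 = 1/4.
Similarly for Rh via the father's Rh distribution: P(Rh+) = 5/8.
Independent loci: 1/4 × 5/8 = 5/32.

5/32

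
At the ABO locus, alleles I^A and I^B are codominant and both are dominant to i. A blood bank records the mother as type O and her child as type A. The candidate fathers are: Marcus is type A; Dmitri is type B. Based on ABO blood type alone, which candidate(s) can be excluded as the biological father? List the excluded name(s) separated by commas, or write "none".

Dmitri

A candidate is excluded only if no genotype consistent with his phenotype could produce a type A child with a type O mother.
Dmitri (type B): no genotype consistent with that phenotype can produce a type-A child with a type-O mother.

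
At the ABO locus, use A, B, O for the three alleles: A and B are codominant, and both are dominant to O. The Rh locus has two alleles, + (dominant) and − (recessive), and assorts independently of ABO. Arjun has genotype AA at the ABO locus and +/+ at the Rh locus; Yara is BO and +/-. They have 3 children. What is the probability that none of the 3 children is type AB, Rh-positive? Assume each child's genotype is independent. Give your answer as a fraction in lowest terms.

1/8

ABO cross AA × BO → 1/2 A, 1/2 AB.
Rh cross +/+ × +/- → 1 Rh+; so P(type AB, Rh-positive) = 1/2 × 1 = 1/2 per child.
P(not type AB, Rh-positive) = 1/2 for one child; (1/2)^3 = 1/8.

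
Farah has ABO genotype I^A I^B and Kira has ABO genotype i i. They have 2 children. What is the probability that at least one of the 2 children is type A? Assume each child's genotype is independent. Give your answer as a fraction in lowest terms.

ABO cross I^A I^B × i i → 1/2 A, 1/2 B.
So P(type A) = 1/2 per child.
P(none) = (1/2)^2 = 1/4; P(at least one) = 1 − 1/4 = 3/4.

3/4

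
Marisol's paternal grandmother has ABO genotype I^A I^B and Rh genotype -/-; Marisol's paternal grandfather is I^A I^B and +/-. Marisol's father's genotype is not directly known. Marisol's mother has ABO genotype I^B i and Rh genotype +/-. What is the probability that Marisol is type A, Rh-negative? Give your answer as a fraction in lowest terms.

Marisol's father's ABO genotype from I^A I^B × I^A I^B: 1/4 I^A I^A, 1/2 I^A I^B, 1/4 I^B I^B.
Crossing each possibility with the mother I^B i and summing P(type A): 1/4·1/2 + 1/2·1/4 + 1/4·0 = 1/4.
Similarly for Rh via the father's Rh distribution: P(Rh-) = 3/8.
Independent loci: 1/4 × 3/8 = 3/32.

3/32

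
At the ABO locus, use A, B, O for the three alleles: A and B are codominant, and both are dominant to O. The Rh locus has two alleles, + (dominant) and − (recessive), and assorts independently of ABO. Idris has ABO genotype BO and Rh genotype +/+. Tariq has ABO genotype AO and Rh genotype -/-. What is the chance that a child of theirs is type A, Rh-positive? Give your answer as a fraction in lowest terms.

1/4

ABO cross BO × AO → offspring phenotypes: 1/4 O, 1/4 A, 1/4 B, 1/4 AB.
Rh cross +/+ × -/- → 1 Rh+.
Independent loci: P(type A, Rh-positive) = 1/4 × 1 = 1/4.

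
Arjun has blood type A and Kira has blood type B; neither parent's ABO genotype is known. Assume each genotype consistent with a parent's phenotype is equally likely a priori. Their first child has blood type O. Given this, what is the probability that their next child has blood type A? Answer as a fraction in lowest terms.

Possible genotypes: Arjun ∈ {I^A I^A, I^A i}; Kira ∈ {I^B I^B, I^B i}.
Weight each parental genotype pair by prior × P(type-O child):
  I^A i × I^B i: posterior weight 1; P(next child type A) = 1/4.
Weighted sum = 1/4.

1/4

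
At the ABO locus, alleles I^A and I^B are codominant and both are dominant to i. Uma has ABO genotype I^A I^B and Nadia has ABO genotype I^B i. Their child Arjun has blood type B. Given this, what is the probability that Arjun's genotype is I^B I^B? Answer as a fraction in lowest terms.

Cross I^A I^B × I^B i → 1/4 I^A I^B, 1/4 I^A i, 1/4 I^B I^B, 1/4 I^B i.
Type-B genotypes among offspring: I^B I^B (1/4), I^B i (1/4); total 1/2.
P(I^B I^B | type B) = (1/4) / (1/2) = 1/2.

1/2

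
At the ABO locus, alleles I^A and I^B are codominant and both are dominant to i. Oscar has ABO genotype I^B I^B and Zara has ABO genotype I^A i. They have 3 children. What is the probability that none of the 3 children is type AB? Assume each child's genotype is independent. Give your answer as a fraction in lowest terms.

ABO cross I^B I^B × I^A i → 1/2 B, 1/2 AB.
So P(type AB) = 1/2 per child.
P(not type AB) = 1/2 for one child; (1/2)^3 = 1/8.

1/8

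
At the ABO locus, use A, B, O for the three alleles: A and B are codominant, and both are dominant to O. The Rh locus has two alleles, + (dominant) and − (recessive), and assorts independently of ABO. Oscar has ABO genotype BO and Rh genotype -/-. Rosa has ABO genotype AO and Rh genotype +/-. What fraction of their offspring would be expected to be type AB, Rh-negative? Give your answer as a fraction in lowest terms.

1/8

ABO cross BO × AO → offspring phenotypes: 1/4 O, 1/4 A, 1/4 B, 1/4 AB.
Rh cross -/- × +/- → 1/2 Rh+, 1/2 Rh-.
Independent loci: P(type AB, Rh-negative) = 1/4 × 1/2 = 1/8.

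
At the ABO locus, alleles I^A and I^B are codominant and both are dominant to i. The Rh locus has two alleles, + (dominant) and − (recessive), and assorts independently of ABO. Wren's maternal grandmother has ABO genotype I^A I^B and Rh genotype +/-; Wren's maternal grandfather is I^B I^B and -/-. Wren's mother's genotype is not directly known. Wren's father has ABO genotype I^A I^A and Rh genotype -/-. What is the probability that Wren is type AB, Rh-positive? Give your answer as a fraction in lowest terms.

Wren's mother's ABO genotype from I^A I^B × I^B I^B: 1/2 I^A I^B, 1/2 I^B I^B.
Crossing each possibility with the father I^A I^A and summing P(type AB): 1/2·1/2 + 1/2·1 = 3/4.
Similarly for Rh via the mother's Rh distribution: P(Rh+) = 1/4.
Independent loci: 3/4 × 1/4 = 3/16.

3/16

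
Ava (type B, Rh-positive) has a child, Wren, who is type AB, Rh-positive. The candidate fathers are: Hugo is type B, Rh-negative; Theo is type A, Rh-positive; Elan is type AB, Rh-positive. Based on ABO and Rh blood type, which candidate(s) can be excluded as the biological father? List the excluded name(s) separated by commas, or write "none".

A candidate is excluded only if no genotype consistent with his phenotype could produce a type AB, Rh-positive child with a type B, Rh-positive mother.
Hugo (type B, Rh-): no genotype consistent with that phenotype can produce a type-AB Rh+ child with a type-B mother.

Hugo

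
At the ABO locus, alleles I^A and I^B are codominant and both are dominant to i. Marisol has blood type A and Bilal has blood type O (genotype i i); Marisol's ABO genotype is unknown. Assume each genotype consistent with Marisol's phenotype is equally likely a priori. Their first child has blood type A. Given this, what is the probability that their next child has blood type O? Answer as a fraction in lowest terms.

1/6

Possible genotypes: Marisol ∈ {I^A I^A, I^A i}; Bilal ∈ {i i}.
Weight each parental genotype pair by prior × P(type-A child):
  I^A I^A × i i: posterior weight 2/3; P(next child type O) = 0.
  I^A i × i i: posterior weight 1/3; P(next child type O) = 1/2.
Weighted sum = 1/6.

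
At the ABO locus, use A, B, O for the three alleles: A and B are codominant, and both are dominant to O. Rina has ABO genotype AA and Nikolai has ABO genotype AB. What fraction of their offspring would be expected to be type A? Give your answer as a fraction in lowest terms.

1/2

ABO cross AA × AB → offspring phenotypes: 1/2 A, 1/2 AB.
So P(type A) = 1/2.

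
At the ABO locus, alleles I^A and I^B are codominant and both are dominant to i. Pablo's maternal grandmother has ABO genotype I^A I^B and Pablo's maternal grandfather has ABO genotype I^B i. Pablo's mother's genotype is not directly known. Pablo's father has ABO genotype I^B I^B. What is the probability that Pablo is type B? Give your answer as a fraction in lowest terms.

Pablo's mother's ABO genotype from I^A I^B × I^B i: 1/4 I^A I^B, 1/4 I^A i, 1/4 I^B I^B, 1/4 I^B i.
Crossing each possibility with the father I^B I^B and summing P(type B): 1/4·1/2 + 1/4·1/2 + 1/4·1 + 1/4·1 = 3/4.

3/4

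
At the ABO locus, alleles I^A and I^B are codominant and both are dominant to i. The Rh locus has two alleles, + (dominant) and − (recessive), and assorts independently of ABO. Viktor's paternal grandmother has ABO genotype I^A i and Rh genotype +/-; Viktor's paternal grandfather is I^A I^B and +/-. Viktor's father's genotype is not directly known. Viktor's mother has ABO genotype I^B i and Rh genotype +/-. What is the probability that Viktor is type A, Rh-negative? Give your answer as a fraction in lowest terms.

1/16

Viktor's father's ABO genotype from I^A i × I^A I^B: 1/4 I^A I^A, 1/4 I^A I^B, 1/4 I^A i, 1/4 I^B i.
Crossing each possibility with the mother I^B i and summing P(type A): 1/4·1/2 + 1/4·1/4 + 1/4·1/4 + 1/4·0 = 1/4.
Similarly for Rh via the father's Rh distribution: P(Rh-) = 1/4.
Independent loci: 1/4 × 1/4 = 1/16.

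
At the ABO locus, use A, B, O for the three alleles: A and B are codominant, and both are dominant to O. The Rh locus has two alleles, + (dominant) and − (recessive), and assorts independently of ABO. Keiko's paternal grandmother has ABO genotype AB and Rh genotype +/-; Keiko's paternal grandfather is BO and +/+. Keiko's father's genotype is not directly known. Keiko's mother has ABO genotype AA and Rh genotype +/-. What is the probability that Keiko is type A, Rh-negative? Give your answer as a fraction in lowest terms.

1/16

Keiko's father's ABO genotype from AB × BO: 1/4 AB, 1/4 AO, 1/4 BB, 1/4 BO.
Crossing each possibility with the mother AA and summing P(type A): 1/4·1/2 + 1/4·1 + 1/4·0 + 1/4·1/2 = 1/2.
Similarly for Rh via the father's Rh distribution: P(Rh-) = 1/8.
Independent loci: 1/2 × 1/8 = 1/16.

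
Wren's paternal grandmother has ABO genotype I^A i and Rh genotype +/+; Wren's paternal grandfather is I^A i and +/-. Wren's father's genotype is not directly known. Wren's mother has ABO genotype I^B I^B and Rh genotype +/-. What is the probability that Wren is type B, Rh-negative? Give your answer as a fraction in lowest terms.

Wren's father's ABO genotype from I^A i × I^A i: 1/4 I^A I^A, 1/2 I^A i, 1/4 i i.
Crossing each possibility with the mother I^B I^B and summing P(type B): 1/4·0 + 1/2·1/2 + 1/4·1 = 1/2.
Similarly for Rh via the father's Rh distribution: P(Rh-) = 1/8.
Independent loci: 1/2 × 1/8 = 1/16.

1/16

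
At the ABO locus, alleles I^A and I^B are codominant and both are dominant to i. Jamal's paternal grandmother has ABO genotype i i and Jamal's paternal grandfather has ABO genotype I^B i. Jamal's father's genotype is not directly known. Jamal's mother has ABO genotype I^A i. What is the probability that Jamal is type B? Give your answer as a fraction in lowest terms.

1/8

Jamal's father's ABO genotype from i i × I^B i: 1/2 I^B i, 1/2 i i.
Crossing each possibility with the mother I^A i and summing P(type B): 1/2·1/4 + 1/2·0 = 1/8.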